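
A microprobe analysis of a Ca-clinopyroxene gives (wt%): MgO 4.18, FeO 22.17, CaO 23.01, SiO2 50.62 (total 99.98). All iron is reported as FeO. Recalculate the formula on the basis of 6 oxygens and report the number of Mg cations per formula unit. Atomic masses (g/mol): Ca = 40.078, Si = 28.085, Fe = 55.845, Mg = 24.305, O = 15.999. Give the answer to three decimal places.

0.248 Mg apfu

MgO: 4.18/40.304 = 0.10371 mol → 0.10371 mol Mg, 0.10371 mol O.
FeO: 22.17/71.844 = 0.30859 mol → 0.30859 mol Fe, 0.30859 mol O.
CaO: 23.01/56.077 = 0.41033 mol → 0.41033 mol Ca, 0.41033 mol O.
SiO2: 50.62/60.083 = 0.84250 mol → 0.84250 mol Si, 1.68500 mol O.
Total oxygen = 2.50763 mol. Normalization factor = 6/2.50763 = 2.39270.
Mg per 6 O = 0.10371 × 2.39270 = 0.248.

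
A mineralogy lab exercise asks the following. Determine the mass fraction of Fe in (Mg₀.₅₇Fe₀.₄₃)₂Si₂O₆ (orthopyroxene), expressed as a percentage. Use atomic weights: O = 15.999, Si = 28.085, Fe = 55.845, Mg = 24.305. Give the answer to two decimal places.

21.07 mass %

Formula mass = 1.14*24.305 + 0.86*55.845 + 2*28.085 + 6*15.999 = 227.898 g/mol, of which 48.027 g is Fe.
So Fe makes up 48.027/227.898 = 0.2107 of the mass, i.e. 21.07%.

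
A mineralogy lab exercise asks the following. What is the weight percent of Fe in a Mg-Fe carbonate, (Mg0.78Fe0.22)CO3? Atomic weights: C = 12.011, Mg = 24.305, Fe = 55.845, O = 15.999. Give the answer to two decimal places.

Formula mass = 0.78×24.305 + 0.22×55.845 + 1×12.011 + 3×15.999 = 91.252 g/mol, of which 12.286 g is Fe.
So Fe makes up 12.286/91.252 = 0.1346 of the mass, i.e. 13.46%.

13.46 wt%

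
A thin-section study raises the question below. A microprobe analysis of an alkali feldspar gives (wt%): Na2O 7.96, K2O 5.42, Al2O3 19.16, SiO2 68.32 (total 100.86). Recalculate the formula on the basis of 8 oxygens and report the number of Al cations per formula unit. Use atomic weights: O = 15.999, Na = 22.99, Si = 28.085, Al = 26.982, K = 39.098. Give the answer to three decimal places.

0.994 Al apfu

Na2O (M=61.979): mol = 0.12843; Na = 0.25686, O = 0.12843.
K2O (M=94.195): mol = 0.05754; K = 0.11508, O = 0.05754.
Al2O3 (M=101.961): mol = 0.18791; Al = 0.37582, O = 0.56373.
SiO2 (M=60.083): mol = 1.13709; Si = 1.13709, O = 2.27418.
ΣO = 3.02388; factor = 8/ΣO = 2.64561.
Al apfu = 0.37582 × 2.64561 = 0.994.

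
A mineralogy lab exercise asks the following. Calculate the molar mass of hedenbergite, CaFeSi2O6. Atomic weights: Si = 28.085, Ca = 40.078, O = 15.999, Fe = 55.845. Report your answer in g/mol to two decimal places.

248.09 g/mol

M = 1×40.078 + 1×55.845 + 2×28.085 + 6×15.999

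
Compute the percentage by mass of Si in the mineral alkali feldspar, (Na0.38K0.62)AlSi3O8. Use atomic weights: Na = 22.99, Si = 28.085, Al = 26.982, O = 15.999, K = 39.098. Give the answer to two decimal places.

M((Na0.38K0.62)AlSi3O8) = 272.206 g/mol.
Si contributes 3 × 28.085 = 84.255 g per mole.
84.255/272.206 = 0.3095 → 30.95%.

30.95 weight percent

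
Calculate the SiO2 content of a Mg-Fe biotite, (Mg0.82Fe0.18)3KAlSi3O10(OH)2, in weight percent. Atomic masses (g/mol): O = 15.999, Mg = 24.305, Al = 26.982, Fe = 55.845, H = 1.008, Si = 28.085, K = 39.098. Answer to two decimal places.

M((Mg0.82Fe0.18)3KAlSi3O10(OH)2) = 434.286 g/mol; M(SiO2) = 60.083 g/mol.
Moles SiO2 per formula unit = 3 Si ÷ 1 = 3.0000.
SiO2 fraction = (3.0000 × 60.083) / 434.286 = 180.249/434.286 = 0.4150.

41.50 wt%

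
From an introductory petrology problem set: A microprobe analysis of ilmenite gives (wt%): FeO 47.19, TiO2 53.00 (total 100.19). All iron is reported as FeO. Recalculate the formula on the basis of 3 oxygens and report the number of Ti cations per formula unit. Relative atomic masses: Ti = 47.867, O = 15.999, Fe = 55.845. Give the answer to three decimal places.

FeO (M=71.844): mol = 0.65684; Fe = 0.65684, O = 0.65684.
TiO2 (M=79.865): mol = 0.66362; Ti = 0.66362, O = 1.32724.
ΣO = 1.98408; factor = 3/ΣO = 1.51204.
Ti apfu = 0.66362 × 1.51204 = 1.003.

1.003 Ti apfu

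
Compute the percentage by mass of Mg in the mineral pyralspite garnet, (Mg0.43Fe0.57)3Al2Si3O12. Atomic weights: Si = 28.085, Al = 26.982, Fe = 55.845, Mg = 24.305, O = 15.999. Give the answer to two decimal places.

Molar mass of (Mg0.43Fe0.57)3Al2Si3O12: 1.29·24.305 + 1.71·55.845 + 2·26.982 + 3·28.085 + 12·15.999 = 457.055 g/mol.
Mass of Mg per formula unit: 1.29 × 24.305 = 31.353 g.
Weight fraction Mg = 31.353 / 457.055 = 0.0686.

6.86 weight percent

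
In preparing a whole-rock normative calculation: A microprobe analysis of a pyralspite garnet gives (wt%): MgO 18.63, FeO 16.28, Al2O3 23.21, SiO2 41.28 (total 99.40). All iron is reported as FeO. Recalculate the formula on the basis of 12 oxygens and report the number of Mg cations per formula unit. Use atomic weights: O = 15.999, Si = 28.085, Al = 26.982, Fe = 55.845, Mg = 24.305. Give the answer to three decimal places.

18.63 wt% MgO ÷ 40.304 g/mol = 0.46224 mol, giving 0.46224 Mg and 0.46224 O.
16.28 wt% FeO ÷ 71.844 g/mol = 0.22660 mol, giving 0.22660 Fe and 0.22660 O.
23.21 wt% Al2O3 ÷ 101.961 g/mol = 0.22764 mol, giving 0.45528 Al and 0.68292 O.
41.28 wt% SiO2 ÷ 60.083 g/mol = 0.68705 mol, giving 0.68705 Si and 1.37410 O.
Oxygen sums to 2.74586; scaling by 12/2.74586 = 4.37022 puts the formula on 12 O.
Mg: 0.46224 × 4.37022 = 2.020 atoms per formula unit.

2.020 Mg apfu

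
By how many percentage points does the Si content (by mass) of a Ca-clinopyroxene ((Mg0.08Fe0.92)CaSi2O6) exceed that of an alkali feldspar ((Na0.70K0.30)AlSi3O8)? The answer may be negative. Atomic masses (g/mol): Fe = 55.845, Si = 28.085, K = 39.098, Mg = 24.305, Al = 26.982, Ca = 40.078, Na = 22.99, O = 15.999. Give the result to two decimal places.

-8.68 percentage points

M((Mg0.08Fe0.92)CaSi2O6) = 245.564 g/mol, so wt% Si = 56.170/245.564 × 100 = 22.87%.
M((Na0.70K0.30)AlSi3O8) = 267.051 g/mol, so wt% Si = 84.255/267.051 × 100 = 31.55%.
22.87 − 31.55 = -8.68 pp.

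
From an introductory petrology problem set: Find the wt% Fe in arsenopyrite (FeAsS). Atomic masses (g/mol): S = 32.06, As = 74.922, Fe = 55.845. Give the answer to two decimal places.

34.30 wt%

M(FeAsS) = 162.827 g/mol.
Fe contributes 1 × 55.845 = 55.845 g per mole.
55.845/162.827 = 0.3430 → 34.30%.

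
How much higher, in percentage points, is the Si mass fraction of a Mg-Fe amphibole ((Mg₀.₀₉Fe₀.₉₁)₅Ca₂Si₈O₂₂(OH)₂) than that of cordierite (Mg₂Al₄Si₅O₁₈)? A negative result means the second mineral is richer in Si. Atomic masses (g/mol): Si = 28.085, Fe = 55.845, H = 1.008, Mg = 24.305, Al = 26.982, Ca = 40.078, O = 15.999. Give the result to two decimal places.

-0.50 percentage points

First mineral: 224.680 g Si in 955.860 g formula = 23.51 wt% Si.
Second mineral: 140.425 g Si in 584.945 g formula = 24.01 wt% Si.
23.51% − 24.01% gives a difference of -0.50 percentage points.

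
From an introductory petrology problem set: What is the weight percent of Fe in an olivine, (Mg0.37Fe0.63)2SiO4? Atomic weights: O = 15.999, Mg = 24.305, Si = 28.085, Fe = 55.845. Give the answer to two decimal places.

39.00 wt%

Molar mass of (Mg0.37Fe0.63)2SiO4: 0.74·24.305 + 1.26·55.845 + 1·28.085 + 4·15.999 = 180.431 g/mol.
Mass of Fe per formula unit: 1.26 × 55.845 = 70.365 g.
Weight fraction Fe = 70.365 / 180.431 = 0.3900.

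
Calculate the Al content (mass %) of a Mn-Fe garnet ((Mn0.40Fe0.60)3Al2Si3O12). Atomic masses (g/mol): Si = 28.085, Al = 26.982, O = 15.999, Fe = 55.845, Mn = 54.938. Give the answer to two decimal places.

M((Mn0.40Fe0.60)3Al2Si3O12) = 496.654 g/mol.
Al contributes 2 × 26.982 = 53.964 g per mole.
53.964/496.654 = 0.1087 → 10.87%.

10.87 mass %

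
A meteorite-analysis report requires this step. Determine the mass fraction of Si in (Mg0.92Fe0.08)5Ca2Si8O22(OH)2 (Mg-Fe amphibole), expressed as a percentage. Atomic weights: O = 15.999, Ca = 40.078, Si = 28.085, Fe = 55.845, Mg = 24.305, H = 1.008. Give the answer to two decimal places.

27.23 wt%

Molar mass of (Mg0.92Fe0.08)5Ca2Si8O22(OH)2: 4.60×24.305 + 0.40×55.845 + 2×40.078 + 8×28.085 + 24×15.999 + 2×1.008 = 824.969 g/mol.
Mass of Si per formula unit: 8 × 28.085 = 224.680 g.
Weight fraction Si = 224.680 / 824.969 = 0.2723.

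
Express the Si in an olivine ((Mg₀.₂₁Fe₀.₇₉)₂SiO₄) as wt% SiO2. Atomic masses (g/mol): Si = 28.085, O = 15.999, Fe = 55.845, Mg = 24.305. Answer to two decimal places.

Molar mass of (Mg₀.₂₁Fe₀.₇₉)₂SiO₄ = 0.42·24.305 + 1.58·55.845 + 1·28.085 + 4·15.999 = 190.524 g/mol.
Each formula unit contains 1 Si, equivalent to 1/1 = 1.0000 mol SiO2.
M(SiO2) = 1×28.085 + 2×15.999 = 60.083 g/mol.
Mass of SiO2 per formula unit = 1.0000 × 60.083 = 60.083 g.
SiO2 wt% = 60.083 / 190.524 × 100 = 31.54%.

31.54 wt%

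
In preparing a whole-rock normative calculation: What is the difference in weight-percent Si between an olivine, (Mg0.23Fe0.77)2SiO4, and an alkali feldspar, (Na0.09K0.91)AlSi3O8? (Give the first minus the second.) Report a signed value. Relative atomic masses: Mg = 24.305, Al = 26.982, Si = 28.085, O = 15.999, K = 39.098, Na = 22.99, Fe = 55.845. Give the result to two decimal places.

-15.59 percentage points

First mineral: 28.085 g Si in 189.263 g formula = 14.84 wt% Si.
Second mineral: 84.255 g Si in 276.877 g formula = 30.43 wt% Si.
14.84% − 30.43% gives a difference of -15.59 percentage points.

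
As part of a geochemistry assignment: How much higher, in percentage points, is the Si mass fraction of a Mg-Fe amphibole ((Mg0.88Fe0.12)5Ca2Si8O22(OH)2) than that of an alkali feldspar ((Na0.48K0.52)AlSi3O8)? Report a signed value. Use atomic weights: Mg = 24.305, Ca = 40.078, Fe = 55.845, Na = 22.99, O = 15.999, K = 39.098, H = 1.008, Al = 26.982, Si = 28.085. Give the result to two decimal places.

First mineral: 224.680 g Si in 831.277 g formula = 27.03 wt% Si.
Second mineral: 84.255 g Si in 270.595 g formula = 31.14 wt% Si.
27.03% − 31.14% gives a difference of -4.11 percentage points.

-4.11 percentage points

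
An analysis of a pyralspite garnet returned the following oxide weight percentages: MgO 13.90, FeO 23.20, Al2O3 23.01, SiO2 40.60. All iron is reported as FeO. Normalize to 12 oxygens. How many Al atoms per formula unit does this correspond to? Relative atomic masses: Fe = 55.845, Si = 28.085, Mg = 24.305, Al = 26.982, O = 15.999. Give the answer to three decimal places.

MgO: 13.90/40.304 = 0.34488 mol → 0.34488 mol Mg, 0.34488 mol O.
FeO: 23.20/71.844 = 0.32292 mol → 0.32292 mol Fe, 0.32292 mol O.
Al2O3: 23.01/101.961 = 0.22567 mol → 0.45134 mol Al, 0.67701 mol O.
SiO2: 40.60/60.083 = 0.67573 mol → 0.67573 mol Si, 1.35146 mol O.
Total oxygen = 2.69627 mol. Normalization factor = 12/2.69627 = 4.45059.
Al per 12 O = 0.45134 × 4.45059 = 2.009.

2.009 Al apfu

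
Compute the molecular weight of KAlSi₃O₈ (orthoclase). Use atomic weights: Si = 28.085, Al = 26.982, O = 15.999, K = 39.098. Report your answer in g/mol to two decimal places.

K: 1 × 39.098 = 39.0980
Al: 1 × 26.982 = 26.9820
Si: 3 × 28.085 = 84.2550
O: 8 × 15.999 = 127.9920
Summing the contributions gives the formula mass.

278.33 g/mol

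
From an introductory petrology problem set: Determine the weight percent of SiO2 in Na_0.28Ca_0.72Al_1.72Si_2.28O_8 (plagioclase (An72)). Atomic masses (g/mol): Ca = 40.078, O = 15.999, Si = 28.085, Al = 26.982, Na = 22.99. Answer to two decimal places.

Molar mass of Na_0.28Ca_0.72Al_1.72Si_2.28O_8 = 0.28*22.99 + 0.72*40.078 + 1.72*26.982 + 2.28*28.085 + 8*15.999 = 273.728 g/mol.
Each formula unit contains 2.28 Si, equivalent to 2.28/1 = 2.2800 mol SiO2.
M(SiO2) = 1×28.085 + 2×15.999 = 60.083 g/mol.
Mass of SiO2 per formula unit = 2.2800 × 60.083 = 136.989 g.
SiO2 wt% = 136.989 / 273.728 × 100 = 50.05%.

50.05 wt%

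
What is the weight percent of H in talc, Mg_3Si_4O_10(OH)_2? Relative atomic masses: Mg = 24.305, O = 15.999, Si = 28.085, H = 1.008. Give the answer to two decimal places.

Molar mass of Mg_3Si_4O_10(OH)_2: 3·24.305 + 4·28.085 + 12·15.999 + 2·1.008 = 379.259 g/mol.
Mass of H per formula unit: 2 × 1.008 = 2.016 g.
Weight fraction H = 2.016 / 379.259 = 0.0053.

0.53 weight percent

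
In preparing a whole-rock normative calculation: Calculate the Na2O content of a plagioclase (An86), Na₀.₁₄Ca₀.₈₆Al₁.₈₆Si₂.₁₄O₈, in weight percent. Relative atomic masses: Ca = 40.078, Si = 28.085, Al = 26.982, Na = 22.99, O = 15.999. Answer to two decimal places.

Molar mass of Na₀.₁₄Ca₀.₈₆Al₁.₈₆Si₂.₁₄O₈ = 0.14*22.99 + 0.86*40.078 + 1.86*26.982 + 2.14*28.085 + 8*15.999 = 275.966 g/mol.
Each formula unit contains 0.14 Na, equivalent to 0.14/2 = 0.0700 mol Na2O.
M(Na2O) = 2×22.99 + 1×15.999 = 61.979 g/mol.
Mass of Na2O per formula unit = 0.0700 × 61.979 = 4.339 g.
Na2O wt% = 4.339 / 275.966 × 100 = 1.57%.

1.57 wt%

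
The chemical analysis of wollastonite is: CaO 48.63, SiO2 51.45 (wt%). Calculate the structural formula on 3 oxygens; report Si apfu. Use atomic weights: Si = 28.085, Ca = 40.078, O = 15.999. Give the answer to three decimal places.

48.63 wt% CaO ÷ 56.077 g/mol = 0.86720 mol, giving 0.86720 Ca and 0.86720 O.
51.45 wt% SiO2 ÷ 60.083 g/mol = 0.85632 mol, giving 0.85632 Si and 1.71264 O.
Oxygen sums to 2.57984; scaling by 3/2.57984 = 1.16286 puts the formula on 3 O.
Si: 0.85632 × 1.16286 = 0.996 atoms per formula unit.

0.996 Si apfu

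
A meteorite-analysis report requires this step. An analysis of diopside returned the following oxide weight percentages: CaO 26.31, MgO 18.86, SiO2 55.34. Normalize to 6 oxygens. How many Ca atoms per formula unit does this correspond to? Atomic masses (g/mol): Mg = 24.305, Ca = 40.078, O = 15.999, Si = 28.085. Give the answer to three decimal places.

26.31 wt% CaO ÷ 56.077 g/mol = 0.46918 mol, giving 0.46918 Ca and 0.46918 O.
18.86 wt% MgO ÷ 40.304 g/mol = 0.46794 mol, giving 0.46794 Mg and 0.46794 O.
55.34 wt% SiO2 ÷ 60.083 g/mol = 0.92106 mol, giving 0.92106 Si and 1.84212 O.
Oxygen sums to 2.77924; scaling by 6/2.77924 = 2.15886 puts the formula on 6 O.
Ca: 0.46918 × 2.15886 = 1.013 atoms per formula unit.

1.013 Ca apfu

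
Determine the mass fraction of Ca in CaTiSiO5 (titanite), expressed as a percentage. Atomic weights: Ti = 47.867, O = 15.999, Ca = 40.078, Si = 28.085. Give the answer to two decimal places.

20.45 wt%

Formula mass = 1·40.078 + 1·47.867 + 1·28.085 + 5·15.999 = 196.025 g/mol, of which 40.078 g is Ca.
So Ca makes up 40.078/196.025 = 0.2045 of the mass, i.e. 20.45%.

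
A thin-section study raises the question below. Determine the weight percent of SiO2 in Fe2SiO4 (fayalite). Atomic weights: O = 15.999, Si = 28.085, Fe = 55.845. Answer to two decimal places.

M(Fe2SiO4) = 203.771 g/mol; M(SiO2) = 60.083 g/mol.
Moles SiO2 per formula unit = 1 Si ÷ 1 = 1.0000.
SiO2 fraction = (1.0000 × 60.083) / 203.771 = 60.083/203.771 = 0.2949.

29.49 wt%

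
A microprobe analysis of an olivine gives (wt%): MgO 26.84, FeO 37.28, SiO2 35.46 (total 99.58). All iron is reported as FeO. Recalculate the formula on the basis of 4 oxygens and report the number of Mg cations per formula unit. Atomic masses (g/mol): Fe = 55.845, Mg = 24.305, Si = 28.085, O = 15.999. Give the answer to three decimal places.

MgO: 26.84/40.304 = 0.66594 mol → 0.66594 mol Mg, 0.66594 mol O.
FeO: 37.28/71.844 = 0.51890 mol → 0.51890 mol Fe, 0.51890 mol O.
SiO2: 35.46/60.083 = 0.59018 mol → 0.59018 mol Si, 1.18036 mol O.
Total oxygen = 2.36520 mol. Normalization factor = 4/2.36520 = 1.69119.
Mg per 4 O = 0.66594 × 1.69119 = 1.126.

1.126 Mg apfu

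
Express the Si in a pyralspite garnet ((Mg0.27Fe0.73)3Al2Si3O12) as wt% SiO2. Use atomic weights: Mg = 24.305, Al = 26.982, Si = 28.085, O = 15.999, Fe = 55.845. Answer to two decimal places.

38.17 wt%

Molar mass of (Mg0.27Fe0.73)3Al2Si3O12 = 0.81×24.305 + 2.19×55.845 + 2×26.982 + 3×28.085 + 12×15.999 = 472.195 g/mol.
Each formula unit contains 3 Si, equivalent to 3/1 = 3.0000 mol SiO2.
M(SiO2) = 1×28.085 + 2×15.999 = 60.083 g/mol.
Mass of SiO2 per formula unit = 3.0000 × 60.083 = 180.249 g.
SiO2 wt% = 180.249 / 472.195 × 100 = 38.17%.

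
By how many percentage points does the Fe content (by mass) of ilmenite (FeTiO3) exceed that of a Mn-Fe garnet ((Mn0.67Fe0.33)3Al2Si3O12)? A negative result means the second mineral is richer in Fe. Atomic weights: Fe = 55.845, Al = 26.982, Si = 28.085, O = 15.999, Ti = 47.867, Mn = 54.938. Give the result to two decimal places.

25.66 percentage points

M(FeTiO3) = 151.709 g/mol, so wt% Fe = 55.845/151.709 × 100 = 36.81%.
M((Mn0.67Fe0.33)3Al2Si3O12) = 495.919 g/mol, so wt% Fe = 55.287/495.919 × 100 = 11.15%.
36.81 − 11.15 = 25.66 pp.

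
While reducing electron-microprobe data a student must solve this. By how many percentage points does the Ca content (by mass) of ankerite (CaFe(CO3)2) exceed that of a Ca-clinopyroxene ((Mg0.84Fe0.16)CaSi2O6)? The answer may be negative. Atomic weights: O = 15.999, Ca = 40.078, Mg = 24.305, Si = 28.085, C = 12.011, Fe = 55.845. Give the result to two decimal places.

0.47 percentage points

Ca in CaFe(CO3)2: molar mass 215.939 g/mol; 1×40.078 = 40.078 g → 18.56 wt%.
Ca in (Mg0.84Fe0.16)CaSi2O6: molar mass 221.593 g/mol; 1×40.078 = 40.078 g → 18.09 wt%.
Difference = 18.56 − 18.09 = 0.47 percentage points.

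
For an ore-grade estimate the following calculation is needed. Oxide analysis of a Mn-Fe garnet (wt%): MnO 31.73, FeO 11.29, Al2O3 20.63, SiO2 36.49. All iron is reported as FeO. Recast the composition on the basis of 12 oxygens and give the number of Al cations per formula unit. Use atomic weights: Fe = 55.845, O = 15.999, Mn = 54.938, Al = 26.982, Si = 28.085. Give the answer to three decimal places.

31.73 wt% MnO ÷ 70.937 g/mol = 0.44730 mol, giving 0.44730 Mn and 0.44730 O.
11.29 wt% FeO ÷ 71.844 g/mol = 0.15715 mol, giving 0.15715 Fe and 0.15715 O.
20.63 wt% Al2O3 ÷ 101.961 g/mol = 0.20233 mol, giving 0.40466 Al and 0.60699 O.
36.49 wt% SiO2 ÷ 60.083 g/mol = 0.60733 mol, giving 0.60733 Si and 1.21466 O.
Oxygen sums to 2.42610; scaling by 12/2.42610 = 4.94621 puts the formula on 12 O.
Al: 0.40466 × 4.94621 = 2.002 atoms per formula unit.

2.002 Al apfu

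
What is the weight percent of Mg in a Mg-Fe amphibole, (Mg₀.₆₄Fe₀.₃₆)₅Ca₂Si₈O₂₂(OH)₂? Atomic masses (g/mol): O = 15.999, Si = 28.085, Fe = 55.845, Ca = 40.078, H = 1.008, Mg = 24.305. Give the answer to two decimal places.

8.95 wt%

Molar mass of (Mg₀.₆₄Fe₀.₃₆)₅Ca₂Si₈O₂₂(OH)₂: 3.20*24.305 + 1.80*55.845 + 2*40.078 + 8*28.085 + 24*15.999 + 2*1.008 = 869.125 g/mol.
Mass of Mg per formula unit: 3.20 × 24.305 = 77.776 g.
Weight fraction Mg = 77.776 / 869.125 = 0.0895.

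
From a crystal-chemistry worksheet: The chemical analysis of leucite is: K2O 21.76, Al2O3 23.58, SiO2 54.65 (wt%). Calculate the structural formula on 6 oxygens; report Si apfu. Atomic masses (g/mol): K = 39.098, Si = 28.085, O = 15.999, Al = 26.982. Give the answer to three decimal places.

1.989 Si apfu

K2O (M=94.195): mol = 0.23101; K = 0.46202, O = 0.23101.
Al2O3 (M=101.961): mol = 0.23126; Al = 0.46252, O = 0.69378.
SiO2 (M=60.083): mol = 0.90958; Si = 0.90958, O = 1.81916.
ΣO = 2.74395; factor = 6/ΣO = 2.18663.
Si apfu = 0.90958 × 2.18663 = 1.989.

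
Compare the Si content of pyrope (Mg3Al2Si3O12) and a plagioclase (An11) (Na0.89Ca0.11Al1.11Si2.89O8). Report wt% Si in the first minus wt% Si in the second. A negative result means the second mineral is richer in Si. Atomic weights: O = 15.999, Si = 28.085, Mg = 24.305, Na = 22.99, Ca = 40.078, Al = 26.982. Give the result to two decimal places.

-9.85 percentage points

M(Mg3Al2Si3O12) = 403.122 g/mol, so wt% Si = 84.255/403.122 × 100 = 20.90%.
M(Na0.89Ca0.11Al1.11Si2.89O8) = 263.977 g/mol, so wt% Si = 81.166/263.977 × 100 = 30.75%.
20.90 − 30.75 = -9.85 pp.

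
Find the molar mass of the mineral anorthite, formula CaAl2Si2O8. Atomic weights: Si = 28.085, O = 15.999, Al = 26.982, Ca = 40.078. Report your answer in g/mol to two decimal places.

Ca: 1 × 40.078 = 40.0780
Al: 2 × 26.982 = 53.9640
Si: 2 × 28.085 = 56.1700
O: 8 × 15.999 = 127.9920
Summing the contributions gives the formula mass.

278.20 g/mol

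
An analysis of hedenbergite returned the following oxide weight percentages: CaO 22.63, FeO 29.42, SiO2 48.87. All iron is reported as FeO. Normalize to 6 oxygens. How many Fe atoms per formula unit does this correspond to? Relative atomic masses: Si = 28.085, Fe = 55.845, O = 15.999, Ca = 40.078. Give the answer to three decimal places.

1.007 Fe apfu

CaO: 22.63/56.077 = 0.40355 mol → 0.40355 mol Ca, 0.40355 mol O.
FeO: 29.42/71.844 = 0.40950 mol → 0.40950 mol Fe, 0.40950 mol O.
SiO2: 48.87/60.083 = 0.81337 mol → 0.81337 mol Si, 1.62674 mol O.
Total oxygen = 2.43979 mol. Normalization factor = 6/2.43979 = 2.45923.
Fe per 6 O = 0.40950 × 2.45923 = 1.007.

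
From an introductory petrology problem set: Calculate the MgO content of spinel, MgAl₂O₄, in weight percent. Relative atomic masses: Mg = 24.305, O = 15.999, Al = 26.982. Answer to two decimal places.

28.33 wt%

M(MgAl₂O₄) = 142.265 g/mol; M(MgO) = 40.304 g/mol.
Moles MgO per formula unit = 1 Mg ÷ 1 = 1.0000.
MgO fraction = (1.0000 × 40.304) / 142.265 = 40.304/142.265 = 0.2833.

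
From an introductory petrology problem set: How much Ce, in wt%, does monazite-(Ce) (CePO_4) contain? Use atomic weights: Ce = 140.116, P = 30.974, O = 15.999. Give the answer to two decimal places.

59.60 wt%

Formula mass = 1×140.116 + 1×30.974 + 4×15.999 = 235.086 g/mol, of which 140.116 g is Ce.
So Ce makes up 140.116/235.086 = 0.5960 of the mass, i.e. 59.60%.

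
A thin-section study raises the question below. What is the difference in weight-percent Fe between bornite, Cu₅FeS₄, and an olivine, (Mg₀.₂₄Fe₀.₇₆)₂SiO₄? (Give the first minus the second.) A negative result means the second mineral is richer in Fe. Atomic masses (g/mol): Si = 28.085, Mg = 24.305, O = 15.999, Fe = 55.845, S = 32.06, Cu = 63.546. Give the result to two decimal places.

Fe in Cu₅FeS₄: molar mass 501.815 g/mol; 1×55.845 = 55.845 g → 11.13 wt%.
Fe in (Mg₀.₂₄Fe₀.₇₆)₂SiO₄: molar mass 188.632 g/mol; 1.52×55.845 = 84.884 g → 45.00 wt%.
Difference = 11.13 − 45.00 = -33.87 percentage points.

-33.87 percentage points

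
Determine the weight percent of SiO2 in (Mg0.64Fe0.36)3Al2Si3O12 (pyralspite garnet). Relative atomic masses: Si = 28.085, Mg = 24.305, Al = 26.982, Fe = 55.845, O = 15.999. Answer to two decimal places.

41.23 wt%

M((Mg0.64Fe0.36)3Al2Si3O12) = 437.185 g/mol; M(SiO2) = 60.083 g/mol.
Moles SiO2 per formula unit = 3 Si ÷ 1 = 3.0000.
SiO2 fraction = (3.0000 × 60.083) / 437.185 = 180.249/437.185 = 0.4123.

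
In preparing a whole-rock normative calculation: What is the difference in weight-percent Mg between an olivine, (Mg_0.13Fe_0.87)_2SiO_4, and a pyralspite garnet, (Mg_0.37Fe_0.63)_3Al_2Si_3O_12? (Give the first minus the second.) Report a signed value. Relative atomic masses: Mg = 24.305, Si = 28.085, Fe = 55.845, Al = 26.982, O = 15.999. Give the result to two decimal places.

First mineral: 6.319 g Mg in 195.571 g formula = 3.23 wt% Mg.
Second mineral: 26.979 g Mg in 462.733 g formula = 5.83 wt% Mg.
3.23% − 5.83% gives a difference of -2.60 percentage points.

-2.60 percentage points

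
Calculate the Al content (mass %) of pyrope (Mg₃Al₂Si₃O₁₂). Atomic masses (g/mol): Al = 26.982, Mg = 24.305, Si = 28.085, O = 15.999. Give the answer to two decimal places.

Molar mass of Mg₃Al₂Si₃O₁₂: 3·24.305 + 2·26.982 + 3·28.085 + 12·15.999 = 403.122 g/mol.
Mass of Al per formula unit: 2 × 26.982 = 53.964 g.
Weight fraction Al = 53.964 / 403.122 = 0.1339.

13.39 mass %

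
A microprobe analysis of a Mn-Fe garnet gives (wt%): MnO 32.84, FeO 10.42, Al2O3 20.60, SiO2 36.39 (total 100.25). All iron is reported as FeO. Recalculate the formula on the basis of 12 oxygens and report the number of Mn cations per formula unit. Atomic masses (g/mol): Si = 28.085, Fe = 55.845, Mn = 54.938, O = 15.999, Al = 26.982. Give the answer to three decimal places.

2.290 Mn apfu

MnO (M=70.937): mol = 0.46295; Mn = 0.46295, O = 0.46295.
FeO (M=71.844): mol = 0.14504; Fe = 0.14504, O = 0.14504.
Al2O3 (M=101.961): mol = 0.20204; Al = 0.40408, O = 0.60612.
SiO2 (M=60.083): mol = 0.60566; Si = 0.60566, O = 1.21132.
ΣO = 2.42543; factor = 12/ΣO = 4.94758.
Mn apfu = 0.46295 × 4.94758 = 2.290.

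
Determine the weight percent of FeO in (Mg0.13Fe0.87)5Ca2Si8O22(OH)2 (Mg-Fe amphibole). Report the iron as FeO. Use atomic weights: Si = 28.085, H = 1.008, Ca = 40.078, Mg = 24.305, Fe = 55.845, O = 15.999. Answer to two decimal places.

32.91 wt%

Molar mass of (Mg0.13Fe0.87)5Ca2Si8O22(OH)2 = 0.65·24.305 + 4.35·55.845 + 2·40.078 + 8·28.085 + 24·15.999 + 2·1.008 = 949.552 g/mol.
Each formula unit contains 4.35 Fe, equivalent to 4.35/1 = 4.3500 mol FeO.
M(FeO) = 1×55.845 + 1×15.999 = 71.844 g/mol.
Mass of FeO per formula unit = 4.3500 × 71.844 = 312.521 g.
FeO wt% = 312.521 / 949.552 × 100 = 32.91%.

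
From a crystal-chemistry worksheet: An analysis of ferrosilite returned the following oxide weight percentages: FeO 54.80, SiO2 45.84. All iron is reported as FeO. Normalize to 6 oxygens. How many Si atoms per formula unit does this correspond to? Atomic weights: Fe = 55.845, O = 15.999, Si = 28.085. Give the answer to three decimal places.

2.000 Si apfu

FeO (M=71.844): mol = 0.76276; Fe = 0.76276, O = 0.76276.
SiO2 (M=60.083): mol = 0.76294; Si = 0.76294, O = 1.52588.
ΣO = 2.28864; factor = 6/ΣO = 2.62164.
Si apfu = 0.76294 × 2.62164 = 2.000.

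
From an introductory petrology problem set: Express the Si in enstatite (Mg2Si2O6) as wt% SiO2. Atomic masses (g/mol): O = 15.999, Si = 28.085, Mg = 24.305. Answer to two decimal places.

59.85 wt%

Molar mass of Mg2Si2O6 = 2*24.305 + 2*28.085 + 6*15.999 = 200.774 g/mol.
Each formula unit contains 2 Si, equivalent to 2/1 = 2.0000 mol SiO2.
M(SiO2) = 1×28.085 + 2×15.999 = 60.083 g/mol.
Mass of SiO2 per formula unit = 2.0000 × 60.083 = 120.166 g.
SiO2 wt% = 120.166 / 200.774 × 100 = 59.85%.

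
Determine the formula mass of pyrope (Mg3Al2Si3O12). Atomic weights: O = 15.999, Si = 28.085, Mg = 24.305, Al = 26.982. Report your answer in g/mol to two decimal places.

The formula mass is the sum 3×24.305 + 2×26.982 + 3×28.085 + 12×15.999.

403.12 g/mol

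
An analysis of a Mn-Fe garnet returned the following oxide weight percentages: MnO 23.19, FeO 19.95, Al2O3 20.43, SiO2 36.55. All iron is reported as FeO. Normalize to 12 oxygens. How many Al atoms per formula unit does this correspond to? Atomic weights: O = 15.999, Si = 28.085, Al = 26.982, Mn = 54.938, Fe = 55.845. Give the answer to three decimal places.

1.985 Al apfu

MnO: 23.19/70.937 = 0.32691 mol → 0.32691 mol Mn, 0.32691 mol O.
FeO: 19.95/71.844 = 0.27768 mol → 0.27768 mol Fe, 0.27768 mol O.
Al2O3: 20.43/101.961 = 0.20037 mol → 0.40074 mol Al, 0.60111 mol O.
SiO2: 36.55/60.083 = 0.60833 mol → 0.60833 mol Si, 1.21666 mol O.
Total oxygen = 2.42236 mol. Normalization factor = 12/2.42236 = 4.95385.
Al per 12 O = 0.40074 × 4.95385 = 1.985.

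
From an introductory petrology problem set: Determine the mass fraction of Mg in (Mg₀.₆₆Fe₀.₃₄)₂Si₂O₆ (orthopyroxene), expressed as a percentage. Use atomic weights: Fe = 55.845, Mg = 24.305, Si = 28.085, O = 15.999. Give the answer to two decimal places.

M((Mg₀.₆₆Fe₀.₃₄)₂Si₂O₆) = 222.221 g/mol.
Mg contributes 1.32 × 24.305 = 32.083 g per mole.
32.083/222.221 = 0.1444 → 14.44%.

14.44 wt%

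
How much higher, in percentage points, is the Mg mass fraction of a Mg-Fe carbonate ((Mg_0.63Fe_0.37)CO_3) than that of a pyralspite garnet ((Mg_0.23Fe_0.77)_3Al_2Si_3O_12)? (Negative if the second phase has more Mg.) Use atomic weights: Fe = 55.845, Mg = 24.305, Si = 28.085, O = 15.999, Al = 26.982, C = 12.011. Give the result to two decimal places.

12.43 percentage points

First mineral: 15.312 g Mg in 95.983 g formula = 15.95 wt% Mg.
Second mineral: 16.770 g Mg in 475.979 g formula = 3.52 wt% Mg.
15.95% − 3.52% gives a difference of 12.43 percentage points.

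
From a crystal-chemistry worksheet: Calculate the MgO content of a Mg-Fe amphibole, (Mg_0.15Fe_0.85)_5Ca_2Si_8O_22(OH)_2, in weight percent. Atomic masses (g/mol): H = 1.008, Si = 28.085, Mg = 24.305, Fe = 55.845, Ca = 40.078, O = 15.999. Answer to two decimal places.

3.19 wt%

Molar mass of (Mg_0.15Fe_0.85)_5Ca_2Si_8O_22(OH)_2 = 0.75×24.305 + 4.25×55.845 + 2×40.078 + 8×28.085 + 24×15.999 + 2×1.008 = 946.398 g/mol.
Each formula unit contains 0.75 Mg, equivalent to 0.75/1 = 0.7500 mol MgO.
M(MgO) = 1×24.305 + 1×15.999 = 40.304 g/mol.
Mass of MgO per formula unit = 0.7500 × 40.304 = 30.228 g.
MgO wt% = 30.228 / 946.398 × 100 = 3.19%.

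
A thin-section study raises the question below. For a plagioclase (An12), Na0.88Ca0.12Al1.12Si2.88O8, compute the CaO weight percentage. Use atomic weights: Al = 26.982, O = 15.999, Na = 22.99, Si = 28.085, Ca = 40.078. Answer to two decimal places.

Formula mass = 264.137 g/mol.
0.12 Ca → 0.1200 mol CaO per formula unit; M(CaO) = 56.077, so CaO mass = 6.729 g.
6.729/264.137 × 100 = 2.55 wt%.

2.55 wt%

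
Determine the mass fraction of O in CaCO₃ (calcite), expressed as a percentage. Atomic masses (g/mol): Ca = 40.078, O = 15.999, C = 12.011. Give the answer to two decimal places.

M(CaCO₃) = 100.086 g/mol.
O contributes 3 × 15.999 = 47.997 g per mole.
47.997/100.086 = 0.4796 → 47.96%.

47.96 mass %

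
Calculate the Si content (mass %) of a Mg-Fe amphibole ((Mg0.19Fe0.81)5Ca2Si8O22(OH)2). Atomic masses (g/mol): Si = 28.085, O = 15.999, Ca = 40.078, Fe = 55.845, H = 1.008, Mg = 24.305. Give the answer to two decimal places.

M((Mg0.19Fe0.81)5Ca2Si8O22(OH)2) = 940.090 g/mol.
Si contributes 8 × 28.085 = 224.680 g per mole.
224.680/940.090 = 0.2390 → 23.90%.

23.90 mass %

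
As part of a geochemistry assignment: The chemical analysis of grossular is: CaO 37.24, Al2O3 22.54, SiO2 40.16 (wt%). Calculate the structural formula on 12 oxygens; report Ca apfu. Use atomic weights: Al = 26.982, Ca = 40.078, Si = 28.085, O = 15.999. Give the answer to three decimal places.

2.991 Ca apfu

37.24 wt% CaO ÷ 56.077 g/mol = 0.66409 mol, giving 0.66409 Ca and 0.66409 O.
22.54 wt% Al2O3 ÷ 101.961 g/mol = 0.22106 mol, giving 0.44212 Al and 0.66318 O.
40.16 wt% SiO2 ÷ 60.083 g/mol = 0.66841 mol, giving 0.66841 Si and 1.33682 O.
Oxygen sums to 2.66409; scaling by 12/2.66409 = 4.50435 puts the formula on 12 O.
Ca: 0.66409 × 4.50435 = 2.991 atoms per formula unit.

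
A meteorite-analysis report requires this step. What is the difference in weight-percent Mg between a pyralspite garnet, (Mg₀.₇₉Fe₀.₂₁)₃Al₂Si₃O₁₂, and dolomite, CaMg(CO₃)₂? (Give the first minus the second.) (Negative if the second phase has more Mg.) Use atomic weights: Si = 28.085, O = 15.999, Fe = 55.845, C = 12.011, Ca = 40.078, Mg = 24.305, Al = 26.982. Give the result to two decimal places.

0.44 percentage points

First mineral: 57.603 g Mg in 422.992 g formula = 13.62 wt% Mg.
Second mineral: 24.305 g Mg in 184.399 g formula = 13.18 wt% Mg.
13.62% − 13.18% gives a difference of 0.44 percentage points.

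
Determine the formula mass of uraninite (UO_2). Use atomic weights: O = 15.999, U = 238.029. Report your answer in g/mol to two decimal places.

The formula mass is the sum 1(238.029) + 2(15.999).

270.03 g/mol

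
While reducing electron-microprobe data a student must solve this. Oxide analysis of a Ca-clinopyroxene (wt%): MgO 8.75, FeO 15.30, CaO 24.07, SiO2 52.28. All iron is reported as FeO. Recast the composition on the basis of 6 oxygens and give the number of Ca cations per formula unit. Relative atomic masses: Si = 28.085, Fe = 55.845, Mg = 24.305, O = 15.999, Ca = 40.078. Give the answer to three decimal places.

0.991 Ca apfu

8.75 wt% MgO ÷ 40.304 g/mol = 0.21710 mol, giving 0.21710 Mg and 0.21710 O.
15.30 wt% FeO ÷ 71.844 g/mol = 0.21296 mol, giving 0.21296 Fe and 0.21296 O.
24.07 wt% CaO ÷ 56.077 g/mol = 0.42923 mol, giving 0.42923 Ca and 0.42923 O.
52.28 wt% SiO2 ÷ 60.083 g/mol = 0.87013 mol, giving 0.87013 Si and 1.74026 O.
Oxygen sums to 2.59955; scaling by 6/2.59955 = 2.30809 puts the formula on 6 O.
Ca: 0.42923 × 2.30809 = 0.991 atoms per formula unit.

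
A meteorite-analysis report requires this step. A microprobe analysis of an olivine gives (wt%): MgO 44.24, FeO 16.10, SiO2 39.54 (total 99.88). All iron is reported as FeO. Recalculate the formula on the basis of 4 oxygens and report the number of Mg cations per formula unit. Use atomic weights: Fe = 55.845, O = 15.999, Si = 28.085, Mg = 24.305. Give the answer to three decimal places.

1.664 Mg apfu

44.24 wt% MgO ÷ 40.304 g/mol = 1.09766 mol, giving 1.09766 Mg and 1.09766 O.
16.10 wt% FeO ÷ 71.844 g/mol = 0.22410 mol, giving 0.22410 Fe and 0.22410 O.
39.54 wt% SiO2 ÷ 60.083 g/mol = 0.65809 mol, giving 0.65809 Si and 1.31618 O.
Oxygen sums to 2.63794; scaling by 4/2.63794 = 1.51633 puts the formula on 4 O.
Mg: 1.09766 × 1.51633 = 1.664 atoms per formula unit.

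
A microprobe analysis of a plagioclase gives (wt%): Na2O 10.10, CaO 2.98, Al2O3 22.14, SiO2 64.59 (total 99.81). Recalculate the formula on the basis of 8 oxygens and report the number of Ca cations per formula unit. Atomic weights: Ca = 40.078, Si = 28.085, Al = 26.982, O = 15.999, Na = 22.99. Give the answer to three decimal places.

Na2O (M=61.979): mol = 0.16296; Na = 0.32592, O = 0.16296.
CaO (M=56.077): mol = 0.05314; Ca = 0.05314, O = 0.05314.
Al2O3 (M=101.961): mol = 0.21714; Al = 0.43428, O = 0.65142.
SiO2 (M=60.083): mol = 1.07501; Si = 1.07501, O = 2.15002.
ΣO = 3.01754; factor = 8/ΣO = 2.65117.
Ca apfu = 0.05314 × 2.65117 = 0.141.

0.141 Ca apfu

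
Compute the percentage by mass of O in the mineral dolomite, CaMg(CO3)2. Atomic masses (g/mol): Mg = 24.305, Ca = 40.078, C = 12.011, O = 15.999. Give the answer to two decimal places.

52.06 weight percent

Molar mass of CaMg(CO3)2: 1*40.078 + 1*24.305 + 2*12.011 + 6*15.999 = 184.399 g/mol.
Mass of O per formula unit: 6 × 15.999 = 95.994 g.
Weight fraction O = 95.994 / 184.399 = 0.5206.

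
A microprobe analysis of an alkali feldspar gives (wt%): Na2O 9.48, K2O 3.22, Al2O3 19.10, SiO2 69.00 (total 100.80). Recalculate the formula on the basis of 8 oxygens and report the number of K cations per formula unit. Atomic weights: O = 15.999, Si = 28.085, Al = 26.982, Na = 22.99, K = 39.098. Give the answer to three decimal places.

0.180 K apfu

Na2O: 9.48/61.979 = 0.15296 mol → 0.30592 mol Na, 0.15296 mol O.
K2O: 3.22/94.195 = 0.03418 mol → 0.06836 mol K, 0.03418 mol O.
Al2O3: 19.10/101.961 = 0.18733 mol → 0.37466 mol Al, 0.56199 mol O.
SiO2: 69.00/60.083 = 1.14841 mol → 1.14841 mol Si, 2.29682 mol O.
Total oxygen = 3.04595 mol. Normalization factor = 8/3.04595 = 2.62644.
K per 8 O = 0.06836 × 2.62644 = 0.180.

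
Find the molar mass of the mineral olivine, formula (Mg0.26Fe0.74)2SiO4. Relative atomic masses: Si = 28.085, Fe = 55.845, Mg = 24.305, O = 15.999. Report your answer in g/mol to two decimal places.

Mg: 0.52 × 24.305 = 12.6386
Fe: 1.48 × 55.845 = 82.6506
Si: 1 × 28.085 = 28.0850
O: 4 × 15.999 = 63.9960
Summing the contributions gives the formula mass.

187.37 g/mol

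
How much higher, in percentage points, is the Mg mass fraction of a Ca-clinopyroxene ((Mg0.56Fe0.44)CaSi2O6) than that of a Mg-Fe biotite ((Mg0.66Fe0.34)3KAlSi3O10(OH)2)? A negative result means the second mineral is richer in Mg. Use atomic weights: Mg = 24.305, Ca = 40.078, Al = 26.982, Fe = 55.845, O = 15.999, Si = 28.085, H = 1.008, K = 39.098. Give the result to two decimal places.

-4.80 percentage points

First mineral: 13.611 g Mg in 230.425 g formula = 5.91 wt% Mg.
Second mineral: 48.124 g Mg in 449.425 g formula = 10.71 wt% Mg.
5.91% − 10.71% gives a difference of -4.80 percentage points.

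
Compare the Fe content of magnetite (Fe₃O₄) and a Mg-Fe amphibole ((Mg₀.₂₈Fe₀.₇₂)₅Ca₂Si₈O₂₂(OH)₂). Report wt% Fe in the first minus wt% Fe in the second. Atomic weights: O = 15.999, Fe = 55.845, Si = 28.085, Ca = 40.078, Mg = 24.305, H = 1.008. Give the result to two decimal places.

M(Fe₃O₄) = 231.531 g/mol, so wt% Fe = 167.535/231.531 × 100 = 72.36%.
M((Mg₀.₂₈Fe₀.₇₂)₅Ca₂Si₈O₂₂(OH)₂) = 925.897 g/mol, so wt% Fe = 201.042/925.897 × 100 = 21.71%.
72.36 − 21.71 = 50.65 pp.

50.65 percentage points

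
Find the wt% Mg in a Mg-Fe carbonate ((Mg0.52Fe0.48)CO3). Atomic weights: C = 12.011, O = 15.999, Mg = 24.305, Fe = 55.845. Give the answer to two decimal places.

12.71 weight percent

M((Mg0.52Fe0.48)CO3) = 99.452 g/mol.
Mg contributes 0.52 × 24.305 = 12.639 g per mole.
12.639/99.452 = 0.1271 → 12.71%.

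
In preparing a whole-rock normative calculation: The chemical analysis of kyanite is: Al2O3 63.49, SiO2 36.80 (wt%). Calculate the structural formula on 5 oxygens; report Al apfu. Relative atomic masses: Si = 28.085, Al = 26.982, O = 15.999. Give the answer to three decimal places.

63.49 wt% Al2O3 ÷ 101.961 g/mol = 0.62269 mol, giving 1.24538 Al and 1.86807 O.
36.80 wt% SiO2 ÷ 60.083 g/mol = 0.61249 mol, giving 0.61249 Si and 1.22498 O.
Oxygen sums to 3.09305; scaling by 5/3.09305 = 1.61653 puts the formula on 5 O.
Al: 1.24538 × 1.61653 = 2.013 atoms per formula unit.

2.013 Al apfu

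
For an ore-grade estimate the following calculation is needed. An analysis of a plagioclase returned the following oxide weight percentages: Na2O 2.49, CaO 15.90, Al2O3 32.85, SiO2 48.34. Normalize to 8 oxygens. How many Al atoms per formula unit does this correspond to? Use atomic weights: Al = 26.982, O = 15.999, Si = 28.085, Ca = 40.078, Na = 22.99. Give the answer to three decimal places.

Na2O (M=61.979): mol = 0.04017; Na = 0.08034, O = 0.04017.
CaO (M=56.077): mol = 0.28354; Ca = 0.28354, O = 0.28354.
Al2O3 (M=101.961): mol = 0.32218; Al = 0.64436, O = 0.96654.
SiO2 (M=60.083): mol = 0.80455; Si = 0.80455, O = 1.60910.
ΣO = 2.89935; factor = 8/ΣO = 2.75924.
Al apfu = 0.64436 × 2.75924 = 1.778.

1.778 Al apfu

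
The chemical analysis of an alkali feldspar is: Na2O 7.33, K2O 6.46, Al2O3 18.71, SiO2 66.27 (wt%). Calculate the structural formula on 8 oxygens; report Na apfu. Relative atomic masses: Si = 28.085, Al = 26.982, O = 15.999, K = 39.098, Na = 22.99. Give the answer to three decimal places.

0.643 Na apfu

7.33 wt% Na2O ÷ 61.979 g/mol = 0.11827 mol, giving 0.23654 Na and 0.11827 O.
6.46 wt% K2O ÷ 94.195 g/mol = 0.06858 mol, giving 0.13716 K and 0.06858 O.
18.71 wt% Al2O3 ÷ 101.961 g/mol = 0.18350 mol, giving 0.36700 Al and 0.55050 O.
66.27 wt% SiO2 ÷ 60.083 g/mol = 1.10297 mol, giving 1.10297 Si and 2.20594 O.
Oxygen sums to 2.94329; scaling by 8/2.94329 = 2.71805 puts the formula on 8 O.
Na: 0.23654 × 2.71805 = 0.643 atoms per formula unit.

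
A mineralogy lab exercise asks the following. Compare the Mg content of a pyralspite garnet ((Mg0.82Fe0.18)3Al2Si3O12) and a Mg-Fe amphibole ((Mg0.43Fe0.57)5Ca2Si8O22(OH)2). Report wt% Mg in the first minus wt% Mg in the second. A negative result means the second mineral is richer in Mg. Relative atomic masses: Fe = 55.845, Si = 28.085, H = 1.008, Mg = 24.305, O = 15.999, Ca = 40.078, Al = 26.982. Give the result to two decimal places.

M((Mg0.82Fe0.18)3Al2Si3O12) = 420.154 g/mol, so wt% Mg = 59.790/420.154 × 100 = 14.23%.
M((Mg0.43Fe0.57)5Ca2Si8O22(OH)2) = 902.242 g/mol, so wt% Mg = 52.256/902.242 × 100 = 5.79%.
14.23 − 5.79 = 8.44 pp.

8.44 percentage points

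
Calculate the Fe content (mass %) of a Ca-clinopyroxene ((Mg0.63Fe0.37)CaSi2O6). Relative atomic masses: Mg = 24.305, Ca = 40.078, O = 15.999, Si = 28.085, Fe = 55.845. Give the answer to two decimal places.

Formula mass = 0.63×24.305 + 0.37×55.845 + 1×40.078 + 2×28.085 + 6×15.999 = 228.217 g/mol, of which 20.663 g is Fe.
So Fe makes up 20.663/228.217 = 0.0905 of the mass, i.e. 9.05%.

9.05 mass %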